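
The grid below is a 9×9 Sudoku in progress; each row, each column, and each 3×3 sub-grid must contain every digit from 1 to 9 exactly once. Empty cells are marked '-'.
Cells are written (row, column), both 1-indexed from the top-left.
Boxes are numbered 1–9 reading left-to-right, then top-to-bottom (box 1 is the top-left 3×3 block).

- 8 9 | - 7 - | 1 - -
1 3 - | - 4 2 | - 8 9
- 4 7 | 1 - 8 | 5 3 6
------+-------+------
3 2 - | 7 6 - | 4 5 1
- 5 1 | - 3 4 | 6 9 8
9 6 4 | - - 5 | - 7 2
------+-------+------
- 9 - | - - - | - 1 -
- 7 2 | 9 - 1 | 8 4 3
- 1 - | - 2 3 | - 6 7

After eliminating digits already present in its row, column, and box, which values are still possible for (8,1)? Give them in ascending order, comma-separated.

Row 8 already contains {1, 2, 3, 4, 7, 8, 9}.
Column 1 already contains {1, 3, 9}.
Its 3×3 block (box 7) already contains {1, 2, 7, 9}.
Removing those from 1–9 leaves {5, 6} as the candidates for (8,1).

5,6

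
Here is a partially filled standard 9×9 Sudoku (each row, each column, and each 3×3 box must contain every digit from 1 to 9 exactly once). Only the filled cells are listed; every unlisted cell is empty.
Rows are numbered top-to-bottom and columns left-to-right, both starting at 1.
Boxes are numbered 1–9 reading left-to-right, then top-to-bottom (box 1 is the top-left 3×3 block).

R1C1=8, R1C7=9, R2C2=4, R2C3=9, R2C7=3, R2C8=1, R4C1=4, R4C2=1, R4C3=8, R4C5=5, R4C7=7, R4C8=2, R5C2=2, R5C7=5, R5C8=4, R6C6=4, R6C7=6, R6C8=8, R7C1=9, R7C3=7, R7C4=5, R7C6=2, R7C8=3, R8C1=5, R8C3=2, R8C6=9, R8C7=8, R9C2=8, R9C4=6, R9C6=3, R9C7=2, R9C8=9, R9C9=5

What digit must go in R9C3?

Cell R9C3 itself could take any of {1, 4} by direct elimination.
Consider where 4 can go in box 7.
R7C2 is out (column 2 already has a 4).
R8C2 is out (column 2 already has a 4).
R9C1 is out (column 1 already has a 4).
So the only cell in box 7 that can hold 4 is R9C3.
Therefore R9C3 = 4.

4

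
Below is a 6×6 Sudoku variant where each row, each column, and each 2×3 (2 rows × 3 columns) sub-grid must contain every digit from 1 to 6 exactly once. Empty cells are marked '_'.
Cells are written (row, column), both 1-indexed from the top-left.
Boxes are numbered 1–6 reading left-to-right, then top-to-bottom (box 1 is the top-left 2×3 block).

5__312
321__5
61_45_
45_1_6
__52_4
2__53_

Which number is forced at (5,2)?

Cell (5,2) itself could take any of {3, 6} by direct elimination.
Consider where 3 can go in column 2.
(1,2) is out (row 1 already has a 3).
(6,2) is out (row 6 already has a 3).
So the only cell in column 2 that can hold 3 is (5,2).
Therefore (5,2) = 3.

3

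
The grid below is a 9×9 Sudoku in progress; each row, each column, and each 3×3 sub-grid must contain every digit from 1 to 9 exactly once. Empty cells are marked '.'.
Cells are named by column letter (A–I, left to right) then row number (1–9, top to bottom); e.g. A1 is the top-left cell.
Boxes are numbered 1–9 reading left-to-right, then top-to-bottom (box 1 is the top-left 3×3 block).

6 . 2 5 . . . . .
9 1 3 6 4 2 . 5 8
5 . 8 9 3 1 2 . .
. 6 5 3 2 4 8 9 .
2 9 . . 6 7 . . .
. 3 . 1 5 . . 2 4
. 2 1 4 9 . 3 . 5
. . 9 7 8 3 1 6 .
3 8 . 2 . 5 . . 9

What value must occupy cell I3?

6

Cell I3 itself could take any of {6, 7} by direct elimination.
Consider where 6 can go in row 3.
B3 is out (column B already has a 6).
H3 is out (column H already has a 6).
So the only cell in row 3 that can hold 6 is I3.
Therefore I3 = 6.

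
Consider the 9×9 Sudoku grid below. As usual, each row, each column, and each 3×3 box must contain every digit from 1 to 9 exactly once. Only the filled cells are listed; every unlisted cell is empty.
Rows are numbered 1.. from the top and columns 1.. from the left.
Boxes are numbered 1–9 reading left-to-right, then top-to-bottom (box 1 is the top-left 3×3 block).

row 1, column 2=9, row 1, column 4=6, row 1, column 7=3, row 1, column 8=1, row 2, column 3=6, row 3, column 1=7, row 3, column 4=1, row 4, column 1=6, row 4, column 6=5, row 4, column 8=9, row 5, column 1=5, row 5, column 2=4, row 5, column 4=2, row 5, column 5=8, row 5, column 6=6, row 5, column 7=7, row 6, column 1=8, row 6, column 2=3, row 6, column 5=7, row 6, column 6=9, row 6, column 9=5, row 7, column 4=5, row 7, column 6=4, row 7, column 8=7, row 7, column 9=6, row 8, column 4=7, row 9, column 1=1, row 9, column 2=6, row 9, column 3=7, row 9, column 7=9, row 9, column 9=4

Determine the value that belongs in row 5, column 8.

Row 5 already contains {2, 4, 5, 6, 7, 8}.
Column 8 already contains {1, 7, 9}.
Its 3×3 block (box 6) already contains {5, 7, 9}.
The only value from 1–9 not eliminated is 3, so row 5, column 8 = 3.

3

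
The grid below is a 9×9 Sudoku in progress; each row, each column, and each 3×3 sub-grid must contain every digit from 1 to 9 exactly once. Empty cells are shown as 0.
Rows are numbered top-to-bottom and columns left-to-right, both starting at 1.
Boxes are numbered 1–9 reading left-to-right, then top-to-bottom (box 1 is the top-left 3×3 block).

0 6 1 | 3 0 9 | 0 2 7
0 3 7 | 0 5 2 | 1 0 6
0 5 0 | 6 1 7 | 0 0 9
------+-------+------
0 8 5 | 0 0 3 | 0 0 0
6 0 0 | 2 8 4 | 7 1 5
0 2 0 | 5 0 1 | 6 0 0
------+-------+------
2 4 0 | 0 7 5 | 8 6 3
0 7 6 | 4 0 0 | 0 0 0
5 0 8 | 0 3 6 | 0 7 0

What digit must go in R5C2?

9

Row 5 already contains {1, 2, 4, 5, 6, 7, 8}.
Column 2 already contains {2, 3, 4, 5, 6, 7, 8}.
Its 3×3 block (box 4) already contains {2, 5, 6, 8}.
The only value from 1–9 not eliminated is 9, so R5C2 = 9.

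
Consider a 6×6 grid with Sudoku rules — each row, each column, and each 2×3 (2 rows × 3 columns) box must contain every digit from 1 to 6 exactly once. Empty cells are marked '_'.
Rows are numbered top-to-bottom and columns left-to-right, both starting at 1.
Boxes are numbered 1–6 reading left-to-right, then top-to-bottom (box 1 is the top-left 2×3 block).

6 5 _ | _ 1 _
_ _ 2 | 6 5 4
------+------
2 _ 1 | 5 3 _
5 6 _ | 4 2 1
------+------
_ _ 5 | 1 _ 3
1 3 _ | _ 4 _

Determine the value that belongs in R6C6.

5

Cell R6C6 itself could take any of {2, 5, 6} by direct elimination.
Consider where 5 can go in row 6.
R6C3 is out (column 3 already has a 5).
R6C4 is out (column 4 already has a 5).
So the only cell in row 6 that can hold 5 is R6C6.
Therefore R6C6 = 5.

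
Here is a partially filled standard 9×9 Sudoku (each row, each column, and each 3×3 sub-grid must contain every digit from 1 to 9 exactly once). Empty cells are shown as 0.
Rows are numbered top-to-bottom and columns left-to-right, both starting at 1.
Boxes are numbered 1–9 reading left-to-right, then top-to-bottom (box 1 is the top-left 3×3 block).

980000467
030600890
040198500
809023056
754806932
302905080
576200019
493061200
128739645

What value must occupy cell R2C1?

Row 2 already contains {3, 6, 8, 9}.
Column 1 already contains {1, 3, 4, 5, 7, 8, 9}.
Its 3×3 block (box 1) already contains {3, 4, 8, 9}.
The only value from 1–9 not eliminated is 2, so R2C1 = 2.

2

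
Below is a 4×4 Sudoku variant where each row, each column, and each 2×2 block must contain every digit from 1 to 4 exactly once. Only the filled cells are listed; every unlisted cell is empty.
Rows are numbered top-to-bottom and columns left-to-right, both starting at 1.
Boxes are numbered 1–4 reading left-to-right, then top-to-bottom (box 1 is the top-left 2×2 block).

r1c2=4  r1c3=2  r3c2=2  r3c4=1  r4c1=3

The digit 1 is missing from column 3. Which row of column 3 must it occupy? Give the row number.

Consider where 1 can go in column 3.
r3c3 is out (row 3 already has a 1).
r4c3 is out (box 4 already has a 1).
So the only cell in column 3 that can hold 1 is r2c3.
That is row 2.

2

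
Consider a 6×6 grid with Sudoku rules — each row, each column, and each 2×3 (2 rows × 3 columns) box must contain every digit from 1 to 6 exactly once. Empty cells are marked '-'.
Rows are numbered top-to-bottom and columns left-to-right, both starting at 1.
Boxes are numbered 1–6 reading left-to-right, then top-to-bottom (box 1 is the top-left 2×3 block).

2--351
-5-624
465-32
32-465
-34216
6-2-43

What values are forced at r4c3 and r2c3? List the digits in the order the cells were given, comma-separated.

For r4c3:
  Row 4 already contains {2, 3, 4, 5, 6}.
  Column 3 already contains {2, 4, 5}.
  Its 2×3 block (box 3) already contains {2, 3, 4, 5, 6}.
  The only value from 1–6 not eliminated is 1, so r4c3 = 1.
For r2c3:
  Consider where 3 can go in row 2.
  r2c1 is out (column 1 already has a 3).
  So the only cell in row 2 that can hold 3 is r2c3.
  So r2c3 = 3.

1,3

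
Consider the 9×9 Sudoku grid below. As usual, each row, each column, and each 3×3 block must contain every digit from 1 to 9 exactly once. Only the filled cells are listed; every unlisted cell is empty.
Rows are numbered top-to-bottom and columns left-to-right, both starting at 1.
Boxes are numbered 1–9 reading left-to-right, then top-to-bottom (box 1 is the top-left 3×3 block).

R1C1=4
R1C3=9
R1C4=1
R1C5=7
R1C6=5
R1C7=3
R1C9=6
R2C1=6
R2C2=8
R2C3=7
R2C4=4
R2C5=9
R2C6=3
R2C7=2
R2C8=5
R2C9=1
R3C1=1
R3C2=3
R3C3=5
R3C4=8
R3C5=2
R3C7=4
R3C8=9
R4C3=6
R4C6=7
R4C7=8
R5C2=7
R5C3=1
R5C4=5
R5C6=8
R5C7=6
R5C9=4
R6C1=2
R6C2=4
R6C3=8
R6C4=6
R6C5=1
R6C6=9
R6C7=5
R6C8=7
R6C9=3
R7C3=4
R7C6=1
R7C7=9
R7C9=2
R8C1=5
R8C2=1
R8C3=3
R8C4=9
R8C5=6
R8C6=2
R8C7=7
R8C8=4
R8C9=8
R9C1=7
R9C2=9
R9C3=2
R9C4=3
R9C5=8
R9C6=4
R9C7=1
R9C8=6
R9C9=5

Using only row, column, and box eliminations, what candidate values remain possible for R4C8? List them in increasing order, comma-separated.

Row 4 already contains {6, 7, 8}.
Column 8 already contains {4, 5, 6, 7, 9}.
Its 3×3 block (box 6) already contains {3, 4, 5, 6, 7, 8}.
Removing those from 1–9 leaves {1, 2} as the candidates for R4C8.

1,2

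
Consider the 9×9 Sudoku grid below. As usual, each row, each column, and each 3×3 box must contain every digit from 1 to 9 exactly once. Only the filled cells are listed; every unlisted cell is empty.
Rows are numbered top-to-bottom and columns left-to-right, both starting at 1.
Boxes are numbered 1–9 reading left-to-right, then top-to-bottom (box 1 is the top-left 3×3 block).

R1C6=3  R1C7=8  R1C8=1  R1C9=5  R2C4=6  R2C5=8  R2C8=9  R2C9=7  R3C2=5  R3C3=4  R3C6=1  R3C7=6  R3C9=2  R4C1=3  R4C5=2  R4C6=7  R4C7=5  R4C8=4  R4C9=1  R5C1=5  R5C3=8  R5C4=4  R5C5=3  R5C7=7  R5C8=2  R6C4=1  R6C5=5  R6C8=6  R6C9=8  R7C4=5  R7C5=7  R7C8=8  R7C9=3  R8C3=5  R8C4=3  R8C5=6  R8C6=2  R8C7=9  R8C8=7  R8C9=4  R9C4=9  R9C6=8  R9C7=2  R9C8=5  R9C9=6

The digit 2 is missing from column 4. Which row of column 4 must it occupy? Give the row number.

Consider where 2 can go in column 4.
R3C4 is out (row 3 already has a 2).
R4C4 is out (row 4 already has a 2).
So the only cell in column 4 that can hold 2 is R1C4.
That is row 1.

1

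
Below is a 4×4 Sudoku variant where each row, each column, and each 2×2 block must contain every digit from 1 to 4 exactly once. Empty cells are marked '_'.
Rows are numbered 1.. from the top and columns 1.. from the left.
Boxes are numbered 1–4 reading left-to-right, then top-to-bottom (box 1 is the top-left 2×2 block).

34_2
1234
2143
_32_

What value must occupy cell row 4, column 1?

4

Row 4 already contains {2, 3}.
Column 1 already contains {1, 2, 3}.
Its 2×2 block (box 3) already contains {1, 2, 3}.
The only value from 1–4 not eliminated is 4, so row 4, column 1 = 4.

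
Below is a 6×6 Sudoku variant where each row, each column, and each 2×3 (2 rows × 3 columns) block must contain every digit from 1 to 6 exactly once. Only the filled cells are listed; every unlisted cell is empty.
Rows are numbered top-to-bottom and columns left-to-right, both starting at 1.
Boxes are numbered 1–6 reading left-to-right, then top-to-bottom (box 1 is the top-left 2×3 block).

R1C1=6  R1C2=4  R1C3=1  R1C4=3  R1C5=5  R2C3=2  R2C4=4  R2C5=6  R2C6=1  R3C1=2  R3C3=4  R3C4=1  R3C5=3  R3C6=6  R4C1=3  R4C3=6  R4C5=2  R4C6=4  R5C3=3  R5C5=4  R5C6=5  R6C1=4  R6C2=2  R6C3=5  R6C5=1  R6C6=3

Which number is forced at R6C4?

Row 6 already contains {1, 2, 3, 4, 5}.
Column 4 already contains {1, 3, 4}.
Its 2×3 block (box 6) already contains {1, 3, 4, 5}.
The only value from 1–6 not eliminated is 6, so R6C4 = 6.

6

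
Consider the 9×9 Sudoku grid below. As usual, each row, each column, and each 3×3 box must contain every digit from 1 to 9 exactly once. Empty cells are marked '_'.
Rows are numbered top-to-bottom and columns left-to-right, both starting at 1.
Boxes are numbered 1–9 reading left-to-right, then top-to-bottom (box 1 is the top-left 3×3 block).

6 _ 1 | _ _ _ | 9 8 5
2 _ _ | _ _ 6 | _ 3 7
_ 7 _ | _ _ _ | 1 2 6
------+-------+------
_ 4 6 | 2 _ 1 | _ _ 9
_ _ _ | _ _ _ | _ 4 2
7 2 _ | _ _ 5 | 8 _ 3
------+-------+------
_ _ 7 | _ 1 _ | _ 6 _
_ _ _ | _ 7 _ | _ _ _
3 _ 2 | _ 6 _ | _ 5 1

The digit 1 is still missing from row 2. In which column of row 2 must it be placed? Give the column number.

4

Consider where 1 can go in row 2.
r2c2 is out (box 1 already has a 1).
r2c3 is out (column 3 already has a 1).
r2c5 is out (column 5 already has a 1).
r2c7 is out (column 7 already has a 1).
So the only cell in row 2 that can hold 1 is r2c4.
That is column 4.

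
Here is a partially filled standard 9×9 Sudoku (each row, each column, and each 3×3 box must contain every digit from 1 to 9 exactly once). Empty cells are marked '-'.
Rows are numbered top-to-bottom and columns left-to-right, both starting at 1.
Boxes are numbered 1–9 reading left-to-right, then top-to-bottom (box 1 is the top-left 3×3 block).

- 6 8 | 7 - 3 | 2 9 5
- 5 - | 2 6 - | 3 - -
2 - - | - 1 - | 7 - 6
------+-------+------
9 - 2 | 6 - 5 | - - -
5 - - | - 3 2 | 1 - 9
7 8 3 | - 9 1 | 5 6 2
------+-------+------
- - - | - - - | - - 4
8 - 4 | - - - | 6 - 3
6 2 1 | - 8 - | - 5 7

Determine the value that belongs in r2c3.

Cell r2c3 itself could take any of {7, 9} by direct elimination.
Consider where 7 can go in box 1.
r1c1 is out (row 1 already has a 7).
r2c1 is out (column 1 already has a 7).
r3c2 is out (row 3 already has a 7).
r3c3 is out (row 3 already has a 7).
So the only cell in box 1 that can hold 7 is r2c3.
Therefore r2c3 = 7.

7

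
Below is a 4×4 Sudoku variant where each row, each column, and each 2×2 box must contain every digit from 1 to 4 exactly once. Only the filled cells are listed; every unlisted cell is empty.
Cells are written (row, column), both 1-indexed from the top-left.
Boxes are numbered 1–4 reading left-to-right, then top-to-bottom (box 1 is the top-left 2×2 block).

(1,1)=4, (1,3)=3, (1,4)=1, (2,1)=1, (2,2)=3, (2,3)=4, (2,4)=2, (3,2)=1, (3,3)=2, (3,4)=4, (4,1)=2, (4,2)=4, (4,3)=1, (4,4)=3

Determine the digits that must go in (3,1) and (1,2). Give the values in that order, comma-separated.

3,2

For (3,1):
  Row 3 already contains {1, 2, 4}.
  Column 1 already contains {1, 2, 4}.
  Its 2×2 block (box 3) already contains {1, 2, 4}.
  The only value from 1–4 not eliminated is 3, so (3,1) = 3.
For (1,2):
  Row 1 already contains {1, 3, 4}.
  Column 2 already contains {1, 3, 4}.
  Its 2×2 block (box 1) already contains {1, 3, 4}.
  The only value from 1–4 not eliminated is 2, so (1,2) = 2.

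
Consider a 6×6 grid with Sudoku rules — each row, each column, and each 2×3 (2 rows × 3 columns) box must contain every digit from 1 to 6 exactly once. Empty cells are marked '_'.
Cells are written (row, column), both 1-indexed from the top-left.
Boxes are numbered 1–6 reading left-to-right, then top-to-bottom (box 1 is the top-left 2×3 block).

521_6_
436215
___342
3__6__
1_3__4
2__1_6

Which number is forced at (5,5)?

2

Cell (5,5) itself could take any of {2, 5} by direct elimination.
Consider where 2 can go in column 5.
(4,5) is out (box 4 already has a 2).
(6,5) is out (row 6 already has a 2).
So the only cell in column 5 that can hold 2 is (5,5).
Therefore (5,5) = 2.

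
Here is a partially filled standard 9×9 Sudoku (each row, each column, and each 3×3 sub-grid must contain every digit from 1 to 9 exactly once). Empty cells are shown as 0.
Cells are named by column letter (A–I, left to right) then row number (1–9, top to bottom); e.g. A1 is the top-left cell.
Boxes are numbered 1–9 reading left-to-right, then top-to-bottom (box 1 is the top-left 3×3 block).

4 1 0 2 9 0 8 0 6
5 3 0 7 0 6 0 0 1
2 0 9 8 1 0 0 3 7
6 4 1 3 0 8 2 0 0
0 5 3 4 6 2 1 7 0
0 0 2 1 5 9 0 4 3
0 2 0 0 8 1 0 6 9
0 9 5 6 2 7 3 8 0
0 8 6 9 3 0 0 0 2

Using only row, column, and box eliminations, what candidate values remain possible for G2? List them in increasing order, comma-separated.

4,9

Row 2 already contains {1, 3, 5, 6, 7}.
Column G already contains {1, 2, 3, 8}.
Its 3×3 block (box 3) already contains {1, 3, 6, 7, 8}.
Removing those from 1–9 leaves {4, 9} as the candidates for G2.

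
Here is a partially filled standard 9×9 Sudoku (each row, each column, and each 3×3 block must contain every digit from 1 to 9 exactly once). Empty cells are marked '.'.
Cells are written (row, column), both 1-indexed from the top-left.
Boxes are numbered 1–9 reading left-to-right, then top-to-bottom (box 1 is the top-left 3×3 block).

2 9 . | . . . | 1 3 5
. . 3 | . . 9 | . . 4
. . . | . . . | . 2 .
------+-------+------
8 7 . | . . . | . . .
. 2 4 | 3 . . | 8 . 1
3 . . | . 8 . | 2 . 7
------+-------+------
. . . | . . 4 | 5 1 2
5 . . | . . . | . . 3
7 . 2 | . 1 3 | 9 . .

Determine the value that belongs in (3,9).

9

Cell (3,9) itself could take any of {6, 8, 9} by direct elimination.
Consider where 9 can go in row 3.
(3,1) is out (box 1 already has a 9). (3,2) is out (column 2 already has a 9). (3,3) is out (box 1 already has a 9). (3,4) is out (box 2 already has a 9). The remaining empty cells in row 3 are similarly blocked.
So the only cell in row 3 that can hold 9 is (3,9).
Therefore (3,9) = 9.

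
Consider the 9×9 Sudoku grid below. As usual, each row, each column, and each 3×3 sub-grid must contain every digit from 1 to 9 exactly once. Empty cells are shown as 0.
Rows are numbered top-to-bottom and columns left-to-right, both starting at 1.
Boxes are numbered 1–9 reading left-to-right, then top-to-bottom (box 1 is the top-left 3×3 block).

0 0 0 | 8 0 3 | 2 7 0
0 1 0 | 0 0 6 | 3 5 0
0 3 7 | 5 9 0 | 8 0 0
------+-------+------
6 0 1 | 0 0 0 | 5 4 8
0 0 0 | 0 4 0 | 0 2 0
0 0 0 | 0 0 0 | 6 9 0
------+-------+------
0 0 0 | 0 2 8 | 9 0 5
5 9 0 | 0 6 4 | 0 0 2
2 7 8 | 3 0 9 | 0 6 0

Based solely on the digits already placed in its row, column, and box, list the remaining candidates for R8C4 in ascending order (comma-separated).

Row 8 already contains {2, 4, 5, 6, 9}.
Column 4 already contains {3, 5, 8}.
Its 3×3 block (box 8) already contains {2, 3, 4, 6, 8, 9}.
Removing those from 1–9 leaves {1, 7} as the candidates for R8C4.

1,7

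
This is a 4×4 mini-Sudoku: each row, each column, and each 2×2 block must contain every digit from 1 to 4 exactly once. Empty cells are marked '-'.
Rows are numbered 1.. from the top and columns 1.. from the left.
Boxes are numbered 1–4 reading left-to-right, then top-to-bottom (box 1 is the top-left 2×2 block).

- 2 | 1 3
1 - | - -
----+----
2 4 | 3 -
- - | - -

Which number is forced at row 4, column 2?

Cell row 4, column 2 itself could take any of {1, 3} by direct elimination.
Consider where 1 can go in column 2.
row 2, column 2 is out (row 2 already has a 1).
So the only cell in column 2 that can hold 1 is row 4, column 2.
Therefore row 4, column 2 = 1.

1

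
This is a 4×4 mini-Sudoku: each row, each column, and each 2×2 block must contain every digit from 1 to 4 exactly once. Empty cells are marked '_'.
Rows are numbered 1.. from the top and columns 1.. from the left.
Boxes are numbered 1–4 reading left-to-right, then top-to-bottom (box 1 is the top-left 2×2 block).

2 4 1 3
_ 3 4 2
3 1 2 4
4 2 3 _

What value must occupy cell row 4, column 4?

Row 4 already contains {2, 3, 4}.
Column 4 already contains {2, 3, 4}.
Its 2×2 block (box 4) already contains {2, 3, 4}.
The only value from 1–4 not eliminated is 1, so row 4, column 4 = 1.

1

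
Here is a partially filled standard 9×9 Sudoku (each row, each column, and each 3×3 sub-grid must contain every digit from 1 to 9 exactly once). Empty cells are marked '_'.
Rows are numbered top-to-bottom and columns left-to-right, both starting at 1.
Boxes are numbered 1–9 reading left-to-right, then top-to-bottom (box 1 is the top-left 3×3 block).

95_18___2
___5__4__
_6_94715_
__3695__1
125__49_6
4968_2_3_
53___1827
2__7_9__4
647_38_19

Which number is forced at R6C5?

Cell R6C5 itself could take any of {1, 7} by direct elimination.
Consider where 1 can go in box 5.
R5C4 is out (row 5 already has a 1).
R5C5 is out (row 5 already has a 1).
So the only cell in box 5 that can hold 1 is R6C5.
Therefore R6C5 = 1.

1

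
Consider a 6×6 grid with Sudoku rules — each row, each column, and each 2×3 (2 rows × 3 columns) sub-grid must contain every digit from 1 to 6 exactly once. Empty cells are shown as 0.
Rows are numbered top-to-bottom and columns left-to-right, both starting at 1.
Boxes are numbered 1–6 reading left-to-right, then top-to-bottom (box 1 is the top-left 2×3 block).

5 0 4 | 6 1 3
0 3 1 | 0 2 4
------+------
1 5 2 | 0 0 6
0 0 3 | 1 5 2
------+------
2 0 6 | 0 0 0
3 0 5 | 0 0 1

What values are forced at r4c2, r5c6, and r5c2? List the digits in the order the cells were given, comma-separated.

6,5,1

For r4c2:
  Consider where 6 can go in column 2.
  r1c2 is out (row 1 already has a 6).
  r5c2 is out (row 5 already has a 6).
  r6c2 is out (box 5 already has a 6).
  So the only cell in column 2 that can hold 6 is r4c2.
  So r4c2 = 6.
For r5c6:
  Row 5 already contains {2, 6}.
  Column 6 already contains {1, 2, 3, 4, 6}.
  Its 2×3 block (box 6) already contains {1}.
  The only value from 1–6 not eliminated is 5, so r5c6 = 5.
For r5c2:
  Consider where 1 can go in box 5.
  r6c2 is out (row 6 already has a 1).
  So the only cell in box 5 that can hold 1 is r5c2.
  So r5c2 = 1.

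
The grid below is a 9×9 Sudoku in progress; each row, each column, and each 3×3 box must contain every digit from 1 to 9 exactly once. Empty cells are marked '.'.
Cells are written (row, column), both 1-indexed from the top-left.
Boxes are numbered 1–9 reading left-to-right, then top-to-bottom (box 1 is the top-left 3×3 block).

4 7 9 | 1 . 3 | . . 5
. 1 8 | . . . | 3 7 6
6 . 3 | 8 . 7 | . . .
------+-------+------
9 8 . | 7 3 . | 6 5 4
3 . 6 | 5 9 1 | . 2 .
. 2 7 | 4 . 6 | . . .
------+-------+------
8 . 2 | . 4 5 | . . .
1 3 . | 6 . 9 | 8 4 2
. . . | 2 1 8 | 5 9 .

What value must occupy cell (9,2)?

6

Cell (9,2) itself could take any of {4, 6} by direct elimination.
Consider where 6 can go in row 9.
(9,1) is out (column 1 already has a 6).
(9,3) is out (column 3 already has a 6).
(9,9) is out (column 9 already has a 6).
So the only cell in row 9 that can hold 6 is (9,2).
Therefore (9,2) = 6.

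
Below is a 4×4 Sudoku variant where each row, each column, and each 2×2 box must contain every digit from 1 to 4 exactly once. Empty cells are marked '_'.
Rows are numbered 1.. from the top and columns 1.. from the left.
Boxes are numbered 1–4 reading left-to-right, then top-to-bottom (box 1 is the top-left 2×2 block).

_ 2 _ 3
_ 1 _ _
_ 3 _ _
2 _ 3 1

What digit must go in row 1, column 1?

Row 1 already contains {2, 3}.
Column 1 already contains {2}.
Its 2×2 block (box 1) already contains {1, 2}.
The only value from 1–4 not eliminated is 4, so row 1, column 1 = 4.

4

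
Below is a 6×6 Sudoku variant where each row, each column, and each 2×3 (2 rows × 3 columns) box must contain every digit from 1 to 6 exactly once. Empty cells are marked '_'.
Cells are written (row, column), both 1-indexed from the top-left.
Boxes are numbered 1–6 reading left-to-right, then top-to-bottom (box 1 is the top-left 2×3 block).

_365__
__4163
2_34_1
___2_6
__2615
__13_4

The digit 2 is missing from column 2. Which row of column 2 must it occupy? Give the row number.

Consider where 2 can go in column 2.
(3,2) is out (row 3 already has a 2).
(4,2) is out (row 4 already has a 2).
(5,2) is out (row 5 already has a 2).
(6,2) is out (box 5 already has a 2).
So the only cell in column 2 that can hold 2 is (2,2).
That is row 2.

2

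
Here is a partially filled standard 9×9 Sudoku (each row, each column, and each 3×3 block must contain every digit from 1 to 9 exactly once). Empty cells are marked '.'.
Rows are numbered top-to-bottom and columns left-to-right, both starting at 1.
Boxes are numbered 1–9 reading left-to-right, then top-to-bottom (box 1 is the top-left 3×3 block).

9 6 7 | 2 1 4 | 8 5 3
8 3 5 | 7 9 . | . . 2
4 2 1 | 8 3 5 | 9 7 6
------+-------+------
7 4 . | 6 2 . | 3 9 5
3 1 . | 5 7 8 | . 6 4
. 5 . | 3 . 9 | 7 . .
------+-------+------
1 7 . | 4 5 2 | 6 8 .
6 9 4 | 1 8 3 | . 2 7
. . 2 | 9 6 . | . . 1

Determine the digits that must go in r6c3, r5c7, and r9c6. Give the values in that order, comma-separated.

For r6c3:
  Consider where 6 can go in box 4.
  r4c3 is out (row 4 already has a 6).
  r5c3 is out (row 5 already has a 6).
  r6c1 is out (column 1 already has a 6).
  So the only cell in box 4 that can hold 6 is r6c3.
  So r6c3 = 6.
For r5c7:
  Row 5 already contains {1, 3, 4, 5, 6, 7, 8}.
  Column 7 already contains {3, 6, 7, 8, 9}.
  Its 3×3 block (box 6) already contains {3, 4, 5, 6, 7, 9}.
  The only value from 1–9 not eliminated is 2, so r5c7 = 2.
For r9c6:
  Row 9 already contains {1, 2, 6, 9}.
  Column 6 already contains {2, 3, 4, 5, 8, 9}.
  Its 3×3 block (box 8) already contains {1, 2, 3, 4, 5, 6, 8, 9}.
  The only value from 1–9 not eliminated is 7, so r9c6 = 7.

6,2,7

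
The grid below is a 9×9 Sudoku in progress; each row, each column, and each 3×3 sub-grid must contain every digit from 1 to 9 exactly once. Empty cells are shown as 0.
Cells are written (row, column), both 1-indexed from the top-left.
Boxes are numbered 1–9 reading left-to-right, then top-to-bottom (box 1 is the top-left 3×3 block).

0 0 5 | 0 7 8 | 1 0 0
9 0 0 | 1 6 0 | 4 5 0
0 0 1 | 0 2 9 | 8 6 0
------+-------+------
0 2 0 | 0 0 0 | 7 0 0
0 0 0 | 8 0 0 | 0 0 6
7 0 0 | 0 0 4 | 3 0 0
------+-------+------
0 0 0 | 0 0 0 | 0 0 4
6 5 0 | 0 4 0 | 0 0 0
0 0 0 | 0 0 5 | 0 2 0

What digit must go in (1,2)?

Cell (1,2) itself could take any of {3, 4, 6} by direct elimination.
Consider where 6 can go in row 1.
(1,1) is out (column 1 already has a 6).
(1,4) is out (box 2 already has a 6).
(1,8) is out (column 8 already has a 6).
(1,9) is out (column 9 already has a 6).
So the only cell in row 1 that can hold 6 is (1,2).
Therefore (1,2) = 6.

6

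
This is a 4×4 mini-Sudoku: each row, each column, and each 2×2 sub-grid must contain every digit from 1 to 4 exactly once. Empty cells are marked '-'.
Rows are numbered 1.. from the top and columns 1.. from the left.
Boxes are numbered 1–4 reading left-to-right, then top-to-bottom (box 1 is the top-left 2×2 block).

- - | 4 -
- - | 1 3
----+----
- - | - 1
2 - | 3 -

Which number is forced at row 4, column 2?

Cell row 4, column 2 itself could take any of {1, 4} by direct elimination.
Consider where 1 can go in box 3.
row 3, column 1 is out (row 3 already has a 1).
row 3, column 2 is out (row 3 already has a 1).
So the only cell in box 3 that can hold 1 is row 4, column 2.
Therefore row 4, column 2 = 1.

1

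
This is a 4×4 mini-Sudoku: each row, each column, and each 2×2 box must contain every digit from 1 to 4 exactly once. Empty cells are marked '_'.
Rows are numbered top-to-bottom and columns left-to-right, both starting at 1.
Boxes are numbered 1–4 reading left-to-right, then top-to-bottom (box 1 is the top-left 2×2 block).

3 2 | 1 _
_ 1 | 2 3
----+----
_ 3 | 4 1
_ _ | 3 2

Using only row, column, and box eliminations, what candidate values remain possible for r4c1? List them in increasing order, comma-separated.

Row 4 already contains {2, 3}.
Column 1 already contains {3}.
Its 2×2 block (box 3) already contains {3}.
Removing those from 1–4 leaves {1, 4} as the candidates for r4c1.

1,4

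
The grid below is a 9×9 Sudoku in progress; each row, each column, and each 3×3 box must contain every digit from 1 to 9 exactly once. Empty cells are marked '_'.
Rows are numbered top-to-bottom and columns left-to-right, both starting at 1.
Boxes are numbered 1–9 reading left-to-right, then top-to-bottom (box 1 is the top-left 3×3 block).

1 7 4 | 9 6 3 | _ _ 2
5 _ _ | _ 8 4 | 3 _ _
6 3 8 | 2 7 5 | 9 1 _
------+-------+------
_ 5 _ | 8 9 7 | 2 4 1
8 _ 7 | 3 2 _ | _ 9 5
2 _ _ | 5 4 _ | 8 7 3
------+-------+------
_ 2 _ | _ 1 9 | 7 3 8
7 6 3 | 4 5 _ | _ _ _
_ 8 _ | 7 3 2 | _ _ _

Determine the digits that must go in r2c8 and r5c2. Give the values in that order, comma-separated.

6,4

For r2c8:
  Row 2 already contains {3, 4, 5, 8}.
  Column 8 already contains {1, 3, 4, 7, 9}.
  Its 3×3 block (box 3) already contains {1, 2, 3, 9}.
  The only value from 1–9 not eliminated is 6, so r2c8 = 6.
For r5c2:
  Consider where 4 can go in box 4.
  r4c1 is out (row 4 already has a 4).
  r4c3 is out (row 4 already has a 4).
  r6c2 is out (row 6 already has a 4).
  r6c3 is out (row 6 already has a 4).
  So the only cell in box 4 that can hold 4 is r5c2.
  So r5c2 = 4.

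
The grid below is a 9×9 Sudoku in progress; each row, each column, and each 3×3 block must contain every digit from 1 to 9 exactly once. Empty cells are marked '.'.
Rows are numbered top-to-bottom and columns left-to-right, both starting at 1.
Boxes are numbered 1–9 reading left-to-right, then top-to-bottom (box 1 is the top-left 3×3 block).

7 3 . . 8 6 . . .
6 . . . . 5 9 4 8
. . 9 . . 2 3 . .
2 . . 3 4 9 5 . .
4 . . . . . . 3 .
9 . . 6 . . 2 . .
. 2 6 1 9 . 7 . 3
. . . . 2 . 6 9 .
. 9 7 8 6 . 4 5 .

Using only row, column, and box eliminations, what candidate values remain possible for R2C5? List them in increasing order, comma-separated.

1,3,7

Row 2 already contains {4, 5, 6, 8, 9}.
Column 5 already contains {2, 4, 6, 8, 9}.
Its 3×3 block (box 2) already contains {2, 5, 6, 8}.
Removing those from 1–9 leaves {1, 3, 7} as the candidates for R2C5.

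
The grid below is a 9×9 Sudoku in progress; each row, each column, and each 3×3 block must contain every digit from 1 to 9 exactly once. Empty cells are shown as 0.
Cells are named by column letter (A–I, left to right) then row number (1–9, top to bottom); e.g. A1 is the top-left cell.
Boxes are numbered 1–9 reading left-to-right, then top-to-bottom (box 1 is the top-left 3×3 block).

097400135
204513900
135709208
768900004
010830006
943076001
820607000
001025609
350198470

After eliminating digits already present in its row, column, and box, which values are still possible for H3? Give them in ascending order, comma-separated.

Row 3 already contains {1, 2, 3, 5, 7, 8, 9}.
Column H already contains {3, 7}.
Its 3×3 block (box 3) already contains {1, 2, 3, 5, 8, 9}.
Removing those from 1–9 leaves {4, 6} as the candidates for H3.

4,6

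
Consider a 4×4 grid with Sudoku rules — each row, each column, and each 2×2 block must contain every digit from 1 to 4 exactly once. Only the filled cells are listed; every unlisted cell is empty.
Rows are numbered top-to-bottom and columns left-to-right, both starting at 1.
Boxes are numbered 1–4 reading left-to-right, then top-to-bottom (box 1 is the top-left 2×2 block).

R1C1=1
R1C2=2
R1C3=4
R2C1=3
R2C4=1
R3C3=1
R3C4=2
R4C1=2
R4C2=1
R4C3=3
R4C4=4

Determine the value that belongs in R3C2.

3

Cell R3C2 itself could take any of {3, 4} by direct elimination.
Consider where 3 can go in column 2.
R2C2 is out (row 2 already has a 3).
So the only cell in column 2 that can hold 3 is R3C2.
Therefore R3C2 = 3.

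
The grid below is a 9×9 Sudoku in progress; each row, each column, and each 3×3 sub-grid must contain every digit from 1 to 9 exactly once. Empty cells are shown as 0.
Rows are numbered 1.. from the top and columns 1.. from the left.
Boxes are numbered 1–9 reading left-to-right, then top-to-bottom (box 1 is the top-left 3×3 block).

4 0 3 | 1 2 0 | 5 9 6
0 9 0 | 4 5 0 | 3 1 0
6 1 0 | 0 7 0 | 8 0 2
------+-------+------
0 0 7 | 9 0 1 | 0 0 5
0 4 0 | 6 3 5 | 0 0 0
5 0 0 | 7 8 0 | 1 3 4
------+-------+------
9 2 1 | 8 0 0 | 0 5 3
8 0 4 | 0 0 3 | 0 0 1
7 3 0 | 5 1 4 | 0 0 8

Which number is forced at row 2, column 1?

Row 2 already contains {1, 3, 4, 5, 9}.
Column 1 already contains {4, 5, 6, 7, 8, 9}.
Its 3×3 block (box 1) already contains {1, 3, 4, 6, 9}.
The only value from 1–9 not eliminated is 2, so row 2, column 1 = 2.

2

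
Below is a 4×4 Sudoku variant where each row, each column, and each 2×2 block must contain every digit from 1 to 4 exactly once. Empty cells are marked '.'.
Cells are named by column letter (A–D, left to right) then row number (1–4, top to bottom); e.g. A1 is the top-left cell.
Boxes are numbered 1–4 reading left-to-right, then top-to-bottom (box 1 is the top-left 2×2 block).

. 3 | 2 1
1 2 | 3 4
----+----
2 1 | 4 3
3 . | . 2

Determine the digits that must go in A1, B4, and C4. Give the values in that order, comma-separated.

For A1:
  Row 1 already contains {1, 2, 3}.
  Column A already contains {1, 2, 3}.
  Its 2×2 block (box 1) already contains {1, 2, 3}.
  The only value from 1–4 not eliminated is 4, so A1 = 4.
For B4:
  Row 4 already contains {2, 3}.
  Column B already contains {1, 2, 3}.
  Its 2×2 block (box 3) already contains {1, 2, 3}.
  The only value from 1–4 not eliminated is 4, so B4 = 4.
For C4:
  Row 4 already contains {2, 3}.
  Column C already contains {2, 3, 4}.
  Its 2×2 block (box 4) already contains {2, 3, 4}.
  The only value from 1–4 not eliminated is 1, so C4 = 1.

4,4,1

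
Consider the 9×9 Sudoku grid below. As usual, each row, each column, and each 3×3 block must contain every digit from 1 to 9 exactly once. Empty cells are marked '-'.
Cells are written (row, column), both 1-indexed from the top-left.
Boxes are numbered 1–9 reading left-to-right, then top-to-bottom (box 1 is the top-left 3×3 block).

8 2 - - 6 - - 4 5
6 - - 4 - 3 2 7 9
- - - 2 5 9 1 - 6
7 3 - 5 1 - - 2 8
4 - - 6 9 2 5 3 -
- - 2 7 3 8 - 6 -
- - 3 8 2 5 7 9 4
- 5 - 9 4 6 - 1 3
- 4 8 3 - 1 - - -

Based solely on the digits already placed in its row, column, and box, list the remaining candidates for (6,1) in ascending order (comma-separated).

1,5,9

Row 6 already contains {2, 3, 6, 7, 8}.
Column 1 already contains {4, 6, 7, 8}.
Its 3×3 block (box 4) already contains {2, 3, 4, 7}.
Removing those from 1–9 leaves {1, 5, 9} as the candidates for (6,1).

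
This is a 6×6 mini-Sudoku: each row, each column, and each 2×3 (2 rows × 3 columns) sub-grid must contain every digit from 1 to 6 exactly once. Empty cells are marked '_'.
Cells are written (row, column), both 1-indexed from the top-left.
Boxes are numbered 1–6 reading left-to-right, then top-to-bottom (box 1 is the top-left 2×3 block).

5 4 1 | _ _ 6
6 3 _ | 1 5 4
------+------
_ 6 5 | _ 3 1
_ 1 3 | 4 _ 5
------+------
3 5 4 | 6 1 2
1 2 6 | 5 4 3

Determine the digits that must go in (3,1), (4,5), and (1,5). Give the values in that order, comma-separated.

For (3,1):
  Consider where 4 can go in column 1.
  (4,1) is out (row 4 already has a 4).
  So the only cell in column 1 that can hold 4 is (3,1).
  So (3,1) = 4.
For (4,5):
  Consider where 6 can go in row 4.
  (4,1) is out (column 1 already has a 6).
  So the only cell in row 4 that can hold 6 is (4,5).
  So (4,5) = 6.
For (1,5):
  Row 1 already contains {1, 4, 5, 6}.
  Column 5 already contains {1, 3, 4, 5}.
  Its 2×3 block (box 2) already contains {1, 4, 5, 6}.
  The only value from 1–6 not eliminated is 2, so (1,5) = 2.

4,6,2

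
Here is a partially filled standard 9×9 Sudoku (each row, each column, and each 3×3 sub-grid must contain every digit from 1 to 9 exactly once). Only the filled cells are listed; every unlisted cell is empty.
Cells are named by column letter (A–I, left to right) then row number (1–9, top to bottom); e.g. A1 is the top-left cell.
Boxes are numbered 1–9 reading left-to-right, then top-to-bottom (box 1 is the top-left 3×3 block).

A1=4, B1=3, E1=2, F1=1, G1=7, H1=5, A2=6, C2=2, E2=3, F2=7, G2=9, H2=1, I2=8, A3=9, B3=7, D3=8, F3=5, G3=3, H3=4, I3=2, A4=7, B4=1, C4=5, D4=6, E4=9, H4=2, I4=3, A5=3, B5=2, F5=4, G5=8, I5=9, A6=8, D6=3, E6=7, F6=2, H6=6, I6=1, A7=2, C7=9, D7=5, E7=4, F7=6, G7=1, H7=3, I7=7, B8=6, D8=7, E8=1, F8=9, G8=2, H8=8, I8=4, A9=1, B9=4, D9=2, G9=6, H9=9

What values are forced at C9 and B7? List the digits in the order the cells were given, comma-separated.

7,8

For C9:
  Consider where 7 can go in row 9.
  E9 is out (column E already has a 7).
  F9 is out (column F already has a 7).
  I9 is out (column I already has a 7).
  So the only cell in row 9 that can hold 7 is C9.
  So C9 = 7.
For B7:
  Row 7 already contains {1, 2, 3, 4, 5, 6, 7, 9}.
  Column B already contains {1, 2, 3, 4, 6, 7}.
  Its 3×3 block (box 7) already contains {1, 2, 4, 6, 9}.
  The only value from 1–9 not eliminated is 8, so B7 = 8.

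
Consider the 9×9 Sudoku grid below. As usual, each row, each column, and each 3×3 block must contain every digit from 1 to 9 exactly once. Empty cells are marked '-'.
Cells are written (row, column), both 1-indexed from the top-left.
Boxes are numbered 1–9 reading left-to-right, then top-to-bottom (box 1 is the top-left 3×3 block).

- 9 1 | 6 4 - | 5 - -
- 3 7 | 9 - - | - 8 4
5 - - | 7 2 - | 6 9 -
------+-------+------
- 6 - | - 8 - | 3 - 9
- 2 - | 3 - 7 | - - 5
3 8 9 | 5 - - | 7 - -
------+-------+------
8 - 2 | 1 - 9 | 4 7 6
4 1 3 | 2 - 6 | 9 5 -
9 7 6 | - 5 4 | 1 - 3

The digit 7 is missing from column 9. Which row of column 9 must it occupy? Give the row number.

1

Consider where 7 can go in column 9.
(3,9) is out (row 3 already has a 7).
(6,9) is out (row 6 already has a 7).
(8,9) is out (box 9 already has a 7).
So the only cell in column 9 that can hold 7 is (1,9).
That is row 1.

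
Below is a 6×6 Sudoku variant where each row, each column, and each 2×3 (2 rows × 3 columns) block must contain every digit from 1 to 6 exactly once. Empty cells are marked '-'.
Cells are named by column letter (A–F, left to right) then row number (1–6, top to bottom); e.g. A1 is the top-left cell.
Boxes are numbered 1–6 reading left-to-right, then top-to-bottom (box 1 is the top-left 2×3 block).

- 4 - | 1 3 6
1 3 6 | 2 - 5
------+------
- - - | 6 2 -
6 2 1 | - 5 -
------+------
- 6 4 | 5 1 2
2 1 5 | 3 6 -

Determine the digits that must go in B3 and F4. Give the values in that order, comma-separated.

For B3:
  Row 3 already contains {2, 6}.
  Column B already contains {1, 2, 3, 4, 6}.
  Its 2×3 block (box 3) already contains {1, 2, 6}.
  The only value from 1–6 not eliminated is 5, so B3 = 5.
For F4:
  Consider where 3 can go in row 4.
  D4 is out (column D already has a 3).
  So the only cell in row 4 that can hold 3 is F4.
  So F4 = 3.

5,3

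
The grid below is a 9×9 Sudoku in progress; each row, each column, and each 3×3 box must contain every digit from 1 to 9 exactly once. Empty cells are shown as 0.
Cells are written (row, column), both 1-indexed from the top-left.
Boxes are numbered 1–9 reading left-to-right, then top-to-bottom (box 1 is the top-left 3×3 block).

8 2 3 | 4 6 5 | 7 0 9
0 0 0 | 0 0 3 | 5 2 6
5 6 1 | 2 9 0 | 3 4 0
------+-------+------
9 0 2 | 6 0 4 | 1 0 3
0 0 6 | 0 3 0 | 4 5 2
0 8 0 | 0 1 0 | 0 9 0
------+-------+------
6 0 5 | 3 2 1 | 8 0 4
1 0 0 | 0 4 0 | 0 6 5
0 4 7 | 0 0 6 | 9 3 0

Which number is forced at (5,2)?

1

Cell (5,2) itself could take any of {1, 7} by direct elimination.
Consider where 1 can go in box 4.
(4,2) is out (row 4 already has a 1).
(5,1) is out (column 1 already has a 1).
(6,1) is out (row 6 already has a 1).
(6,3) is out (row 6 already has a 1).
So the only cell in box 4 that can hold 1 is (5,2).
Therefore (5,2) = 1.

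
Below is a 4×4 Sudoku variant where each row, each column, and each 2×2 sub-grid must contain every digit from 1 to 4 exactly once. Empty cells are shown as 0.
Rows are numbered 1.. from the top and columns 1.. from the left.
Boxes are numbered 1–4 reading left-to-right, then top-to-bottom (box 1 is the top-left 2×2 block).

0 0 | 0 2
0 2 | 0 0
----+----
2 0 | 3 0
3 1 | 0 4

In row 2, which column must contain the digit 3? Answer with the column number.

Consider where 3 can go in row 2.
row 2, column 1 is out (column 1 already has a 3).
row 2, column 3 is out (column 3 already has a 3).
So the only cell in row 2 that can hold 3 is row 2, column 4.
That is column 4.

4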